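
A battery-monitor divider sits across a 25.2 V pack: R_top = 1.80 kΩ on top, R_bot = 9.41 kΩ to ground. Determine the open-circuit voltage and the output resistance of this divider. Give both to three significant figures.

V_th = 21.2 V, R_th = 1.51 kΩ

V_th is the open-circuit tap voltage: 25.2 × 9.41/(1.80 + 9.41) = 21.2 V.
With the supply zeroed, R_top and R_bot appear in parallel from the tap: R_th = R_top‖R_bot = (1.80 × 9.41)/11.21 = 1.51 kΩ.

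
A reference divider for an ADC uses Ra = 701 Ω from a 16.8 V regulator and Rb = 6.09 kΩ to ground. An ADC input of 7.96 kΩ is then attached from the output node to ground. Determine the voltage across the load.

V_out ≈ 14.0 V

The load sits in parallel with Rb: Rb‖R_L = (6090 × 7960) / (6090 + 7960) = 3450 Ω.
V_out = 16.8 × 3450 / (701 + 3450) = 16.8 × 3450/4151 = 14.0 V.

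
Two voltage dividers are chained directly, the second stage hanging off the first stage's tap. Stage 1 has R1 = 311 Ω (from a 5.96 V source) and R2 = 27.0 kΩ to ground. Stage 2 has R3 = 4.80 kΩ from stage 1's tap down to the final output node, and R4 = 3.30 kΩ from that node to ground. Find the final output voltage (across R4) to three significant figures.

V_out ≈ 2.31 V

Stage 2 presents R3+R4 = 8100 Ω as a load on stage 1's tap.
Stage 1's lower leg becomes R2‖(R3+R4) = 6231 Ω, so V_mid = 5.96 × 6231/6542 = 5.677 V.
Stage 2 is itself unloaded: V_out = V_mid × R4/(R3+R4) = 5.677 × 3300/8100 = 2.31 V.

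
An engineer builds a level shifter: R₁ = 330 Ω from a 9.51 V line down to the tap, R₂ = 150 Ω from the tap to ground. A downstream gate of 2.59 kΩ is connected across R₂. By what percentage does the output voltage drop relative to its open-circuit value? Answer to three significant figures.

The divider's output (Thévenin) resistance is R₁‖R₂ = 103.1 Ω.
Fractional drop under load = R_th/(R_th + R_L) = 103.1 / (103.1 + 2590) = 0.03829.
So the output falls by 3.83 %.

3.83 %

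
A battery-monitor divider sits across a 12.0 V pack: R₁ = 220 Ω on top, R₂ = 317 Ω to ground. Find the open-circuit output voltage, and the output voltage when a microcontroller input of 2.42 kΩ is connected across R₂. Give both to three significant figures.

Unloaded: 7.08 V; loaded: 6.72 V

Open-circuit: V = 12.0 × 317/(220 + 317) = 7.08 V.
With the load, R₂ becomes R₂‖R_L = 280.3 Ω, so V = 12.0 × 280.3/500.3 = 6.72 V.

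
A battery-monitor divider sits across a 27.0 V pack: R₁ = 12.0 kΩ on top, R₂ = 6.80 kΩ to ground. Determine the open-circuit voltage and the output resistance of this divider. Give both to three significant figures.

V_th is the open-circuit tap voltage: 27.0 × 6.80/(12.0 + 6.80) = 9.77 V.
With the supply zeroed, R₁ and R₂ appear in parallel from the tap: R_th = R₁‖R₂ = (12.0 × 6.80)/18.80 = 4.34 kΩ.

V_th = 9.77 V, R_th = 4.34 kΩ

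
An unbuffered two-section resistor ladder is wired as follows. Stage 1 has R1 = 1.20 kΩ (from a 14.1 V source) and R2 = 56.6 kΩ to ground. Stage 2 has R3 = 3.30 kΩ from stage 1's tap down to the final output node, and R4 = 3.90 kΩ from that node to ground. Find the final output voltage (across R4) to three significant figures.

Stage 2 presents R3+R4 = 7.200 kΩ as a load on stage 1's tap.
Stage 1's lower leg becomes R2‖(R3+R4) = 6.387 kΩ, so V_mid = 14.1 × 6.387/7.587 = 11.87 V.
Stage 2 is itself unloaded: V_out = V_mid × R4/(R3+R4) = 11.87 × 3.90/7.200 = 6.43 V.

V_out ≈ 6.43 V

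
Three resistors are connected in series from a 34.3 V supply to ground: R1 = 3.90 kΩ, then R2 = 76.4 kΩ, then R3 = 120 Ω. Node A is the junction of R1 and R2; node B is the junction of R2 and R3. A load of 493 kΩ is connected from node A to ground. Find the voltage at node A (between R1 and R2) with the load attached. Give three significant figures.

V ≈ 32.4 V

Below node A the series string R2+R3 = 76520 Ω sits in parallel with the 493000 Ω load: 66240 Ω.
V_A = 34.3 × 66240/(3900 + 66240) = 32.4 V.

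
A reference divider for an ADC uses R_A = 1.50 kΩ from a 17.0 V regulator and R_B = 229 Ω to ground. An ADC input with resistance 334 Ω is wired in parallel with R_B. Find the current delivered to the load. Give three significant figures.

R_B‖R_L = 135.9 Ω; V_out = 17.0 × 135.9/1636 = 1.412 V.
I_L = V_out / R_L = 1.412 / 334 Ω = 4.23 mA.

I_L ≈ 4.23 mA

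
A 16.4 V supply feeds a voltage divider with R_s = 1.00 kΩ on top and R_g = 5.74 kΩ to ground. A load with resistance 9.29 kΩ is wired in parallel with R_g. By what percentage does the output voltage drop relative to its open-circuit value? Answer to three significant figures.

The divider's output (Thévenin) resistance is R_s‖R_g = 0.8516 kΩ.
Fractional drop under load = R_th/(R_th + R_L) = 0.8516 / (0.8516 + 9.29) = 0.08397.
So the output falls by 8.40 %.

8.40 %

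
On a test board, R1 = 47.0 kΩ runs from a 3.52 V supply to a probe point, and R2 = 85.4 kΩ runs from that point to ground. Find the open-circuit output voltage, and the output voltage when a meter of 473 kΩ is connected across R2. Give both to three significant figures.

Open-circuit: V = 3.52 × 85.4/(47.0 + 85.4) = 2.27 V.
With the load, R2 becomes R2‖R_L = 72.34 kΩ, so V = 3.52 × 72.34/119.3 = 2.13 V.

Unloaded: 2.27 V; loaded: 2.13 V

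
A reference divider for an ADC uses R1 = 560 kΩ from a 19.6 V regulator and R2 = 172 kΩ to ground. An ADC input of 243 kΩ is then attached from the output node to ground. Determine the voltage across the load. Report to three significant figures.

The load sits in parallel with R2: R2‖R_L = (172 × 243) / (172 + 243) = 100.7 kΩ.
V_out = 19.6 × 100.7 / (560 + 100.7) = 19.6 × 100.7/660.7 = 2.99 V.
(Unloaded it would have been 4.61 V.)

V_out ≈ 2.99 V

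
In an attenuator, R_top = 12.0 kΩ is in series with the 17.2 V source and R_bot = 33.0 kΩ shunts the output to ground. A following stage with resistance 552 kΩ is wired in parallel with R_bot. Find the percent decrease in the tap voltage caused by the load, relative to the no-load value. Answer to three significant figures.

1.57 %

The divider's output (Thévenin) resistance is R_top‖R_bot = 8.800 kΩ.
Fractional drop under load = R_th/(R_th + R_L) = 8.800 / (8.800 + 552) = 0.01569.
So the output falls by 1.57 %.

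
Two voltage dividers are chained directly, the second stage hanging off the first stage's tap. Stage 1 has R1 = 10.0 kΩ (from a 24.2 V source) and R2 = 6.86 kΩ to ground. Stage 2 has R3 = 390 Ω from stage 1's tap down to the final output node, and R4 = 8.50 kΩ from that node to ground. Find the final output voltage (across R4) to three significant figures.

V_out ≈ 6.46 V

Stage 2 presents R3+R4 = 8890 Ω as a load on stage 1's tap.
Stage 1's lower leg becomes R2‖(R3+R4) = 3872 Ω, so V_mid = 24.2 × 3872/13870 = 6.755 V.
Stage 2 is itself unloaded: V_out = V_mid × R4/(R3+R4) = 6.755 × 8500/8890 = 6.46 V.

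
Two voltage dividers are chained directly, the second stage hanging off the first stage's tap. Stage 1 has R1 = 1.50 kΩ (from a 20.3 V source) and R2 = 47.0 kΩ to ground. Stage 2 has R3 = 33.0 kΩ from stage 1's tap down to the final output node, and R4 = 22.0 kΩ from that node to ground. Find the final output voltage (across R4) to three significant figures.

Stage 2 presents R3+R4 = 55.00 kΩ as a load on stage 1's tap.
Stage 1's lower leg becomes R2‖(R3+R4) = 25.34 kΩ, so V_mid = 20.3 × 25.34/26.84 = 19.17 V.
Stage 2 is itself unloaded: V_out = V_mid × R4/(R3+R4) = 19.17 × 22.0/55.00 = 7.67 V.

V_out ≈ 7.67 V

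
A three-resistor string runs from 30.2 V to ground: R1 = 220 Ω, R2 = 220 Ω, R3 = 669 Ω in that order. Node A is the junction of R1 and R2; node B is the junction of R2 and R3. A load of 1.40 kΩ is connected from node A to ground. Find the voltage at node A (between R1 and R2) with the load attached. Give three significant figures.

V ≈ 21.5 V

Below node A the series string R2+R3 = 889.0 Ω sits in parallel with the 1400 Ω load: 543.7 Ω.
V_A = 30.2 × 543.7/(220 + 543.7) = 21.5 V.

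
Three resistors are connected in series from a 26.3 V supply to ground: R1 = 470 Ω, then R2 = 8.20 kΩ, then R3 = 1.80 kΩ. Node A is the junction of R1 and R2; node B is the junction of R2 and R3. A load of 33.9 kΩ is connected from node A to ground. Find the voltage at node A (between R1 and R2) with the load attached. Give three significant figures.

Below node A the series string R2+R3 = 10000 Ω sits in parallel with the 33900 Ω load: 7722 Ω.
V_A = 26.3 × 7722/(470 + 7722) = 24.8 V.

V ≈ 24.8 V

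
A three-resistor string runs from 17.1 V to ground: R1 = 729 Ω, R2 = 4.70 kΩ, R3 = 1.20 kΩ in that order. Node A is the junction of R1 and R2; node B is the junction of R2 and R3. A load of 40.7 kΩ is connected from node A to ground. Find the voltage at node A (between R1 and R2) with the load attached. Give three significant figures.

Below node A the series string R2+R3 = 5900 Ω sits in parallel with the 40700 Ω load: 5153 Ω.
V_A = 17.1 × 5153/(729 + 5153) = 15.0 V.

V ≈ 15.0 V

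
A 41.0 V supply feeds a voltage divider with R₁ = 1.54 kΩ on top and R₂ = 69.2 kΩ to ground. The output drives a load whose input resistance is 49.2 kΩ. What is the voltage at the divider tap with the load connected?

The load sits in parallel with R₂: R₂‖R_L = (69.2 × 49.2) / (69.2 + 49.2) = 28.76 kΩ.
V_out = 41.0 × 28.76 / (1.54 + 28.76) = 41.0 × 28.76/30.30 = 38.9 V.

V_out ≈ 38.9 V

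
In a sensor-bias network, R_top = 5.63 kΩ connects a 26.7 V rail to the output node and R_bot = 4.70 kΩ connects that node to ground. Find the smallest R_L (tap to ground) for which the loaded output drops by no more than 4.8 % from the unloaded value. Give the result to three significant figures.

R_L(min) ≈ 50.8 kΩ

Output resistance R_th = R_top‖R_bot = (5.63 × 4.70)/10.33 = 2.562 kΩ.
The fractional drop is R_th/(R_th + R_L); requiring this ≤ 0.0480 gives R_L ≥ R_th(1/0.0480 − 1) = 2.562 × 19.83 = 50.8 kΩ.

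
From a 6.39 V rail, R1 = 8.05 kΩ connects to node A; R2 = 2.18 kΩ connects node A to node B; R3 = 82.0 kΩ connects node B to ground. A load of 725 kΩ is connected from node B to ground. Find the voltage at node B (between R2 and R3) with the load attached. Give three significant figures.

V ≈ 5.61 V

At node B, R3 is in parallel with the load: R3‖R_L = 73.67 kΩ.
Below node A the resistance is R2 + (R3‖R_L) = 75.85 kΩ, so V_A = 6.39 × 75.85/83.90 = 5.777 V.
Then V_B = V_A × (R3‖R_L)/(R2 + R3‖R_L) = 5.777 × 73.67/75.85 = 5.61 V.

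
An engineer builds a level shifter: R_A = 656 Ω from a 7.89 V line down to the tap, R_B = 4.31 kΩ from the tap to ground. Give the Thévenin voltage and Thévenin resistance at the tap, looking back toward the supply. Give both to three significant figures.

V_th = 6.85 V, R_th = 569 Ω

V_th is the open-circuit tap voltage: 7.89 × 4310/(656 + 4310) = 6.85 V.
With the supply zeroed, R_A and R_B appear in parallel from the tap: R_th = R_A‖R_B = (656 × 4310)/4966 = 569 Ω.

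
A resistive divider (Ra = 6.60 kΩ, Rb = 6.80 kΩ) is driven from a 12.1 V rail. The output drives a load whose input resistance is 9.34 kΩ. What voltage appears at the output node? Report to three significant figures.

V_out ≈ 4.52 V

The load sits in parallel with Rb: Rb‖R_L = (6.80 × 9.34) / (6.80 + 9.34) = 3.935 kΩ.
V_out = 12.1 × 3.935 / (6.60 + 3.935) = 12.1 × 3.935/10.54 = 4.52 V.
(Unloaded it would have been 6.14 V.)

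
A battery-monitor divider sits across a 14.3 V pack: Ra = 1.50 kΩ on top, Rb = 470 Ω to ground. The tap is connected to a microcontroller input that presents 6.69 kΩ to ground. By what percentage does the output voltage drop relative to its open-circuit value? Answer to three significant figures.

The divider's output (Thévenin) resistance is Ra‖Rb = 357.9 Ω.
Fractional drop under load = R_th/(R_th + R_L) = 357.9 / (357.9 + 6690) = 0.05078.
So the output falls by 5.08 %.

5.08 %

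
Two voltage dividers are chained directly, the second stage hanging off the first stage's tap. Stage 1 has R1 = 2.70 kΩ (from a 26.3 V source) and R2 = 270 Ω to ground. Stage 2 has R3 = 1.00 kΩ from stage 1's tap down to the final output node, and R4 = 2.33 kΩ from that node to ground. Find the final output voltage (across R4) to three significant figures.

Stage 2 presents R3+R4 = 3330 Ω as a load on stage 1's tap.
Stage 1's lower leg becomes R2‖(R3+R4) = 249.8 Ω, so V_mid = 26.3 × 249.8/2950 = 2.227 V.
Stage 2 is itself unloaded: V_out = V_mid × R4/(R3+R4) = 2.227 × 2330/3330 = 1.56 V.

V_out ≈ 1.56 V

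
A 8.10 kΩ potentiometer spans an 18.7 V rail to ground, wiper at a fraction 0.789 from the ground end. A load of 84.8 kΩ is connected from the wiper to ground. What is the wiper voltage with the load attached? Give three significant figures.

V ≈ 14.5 V

The wiper splits the pot into (1−α)R = 1.709 kΩ above and αR = 6.391 kΩ below.
Lower section ‖ load = 5.943 kΩ.
V_wiper = 18.7 × 5.943/(1.709 + 5.943) = 14.5 V.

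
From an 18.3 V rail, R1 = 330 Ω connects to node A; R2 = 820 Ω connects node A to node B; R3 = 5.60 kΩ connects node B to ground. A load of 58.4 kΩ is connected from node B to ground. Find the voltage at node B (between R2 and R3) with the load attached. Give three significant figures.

At node B, R3 is in parallel with the load: R3‖R_L = 5110 Ω.
Below node A the resistance is R2 + (R3‖R_L) = 5930 Ω, so V_A = 18.3 × 5930/6260 = 17.34 V.
Then V_B = V_A × (R3‖R_L)/(R2 + R3‖R_L) = 17.34 × 5110/5930 = 14.9 V.

V ≈ 14.9 V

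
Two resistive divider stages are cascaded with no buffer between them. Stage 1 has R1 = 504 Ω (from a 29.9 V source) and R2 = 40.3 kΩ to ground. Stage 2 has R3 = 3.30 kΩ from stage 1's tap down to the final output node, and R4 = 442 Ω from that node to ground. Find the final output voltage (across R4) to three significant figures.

Stage 2 presents R3+R4 = 3742 Ω as a load on stage 1's tap.
Stage 1's lower leg becomes R2‖(R3+R4) = 3424 Ω, so V_mid = 29.9 × 3424/3928 = 26.06 V.
Stage 2 is itself unloaded: V_out = V_mid × R4/(R3+R4) = 26.06 × 442/3742 = 3.08 V.

V_out ≈ 3.08 V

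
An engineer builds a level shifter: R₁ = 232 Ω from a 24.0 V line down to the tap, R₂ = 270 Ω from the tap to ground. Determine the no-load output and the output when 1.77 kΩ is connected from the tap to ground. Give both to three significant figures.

Unloaded: 12.9 V; loaded: 12.1 V

Open-circuit: V = 24.0 × 270/(232 + 270) = 12.9 V.
With the load, R₂ becomes R₂‖R_L = 234.3 Ω, so V = 24.0 × 234.3/466.3 = 12.1 V.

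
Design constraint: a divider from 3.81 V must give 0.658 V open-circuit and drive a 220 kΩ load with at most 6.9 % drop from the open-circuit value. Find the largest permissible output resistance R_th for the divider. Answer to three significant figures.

R_th ≤ 16.3 kΩ

Loading drop = R_th/(R_th + R_L) ≤ 0.0690, so R_th ≤ R_L · ε/(1−ε) = 220 kΩ × 0.0690/0.9310 = 16.3 kΩ.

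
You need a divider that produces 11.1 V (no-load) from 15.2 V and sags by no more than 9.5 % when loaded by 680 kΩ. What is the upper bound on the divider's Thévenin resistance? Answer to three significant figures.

Loading drop = R_th/(R_th + R_L) ≤ 0.0950, so R_th ≤ R_L · ε/(1−ε) = 680 kΩ × 0.0950/0.9050 = 71.4 kΩ.

R_th ≤ 71.4 kΩ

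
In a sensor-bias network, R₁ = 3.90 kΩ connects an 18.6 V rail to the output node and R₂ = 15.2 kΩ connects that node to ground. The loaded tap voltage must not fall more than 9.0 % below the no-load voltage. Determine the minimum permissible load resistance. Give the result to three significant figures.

R_L(min) ≈ 31.4 kΩ

Output resistance R_th = R₁‖R₂ = (3.90 × 15.2)/19.10 = 3.104 kΩ.
The fractional drop is R_th/(R_th + R_L); requiring this ≤ 0.0900 gives R_L ≥ R_th(1/0.0900 − 1) = 3.104 × 10.11 = 31.4 kΩ.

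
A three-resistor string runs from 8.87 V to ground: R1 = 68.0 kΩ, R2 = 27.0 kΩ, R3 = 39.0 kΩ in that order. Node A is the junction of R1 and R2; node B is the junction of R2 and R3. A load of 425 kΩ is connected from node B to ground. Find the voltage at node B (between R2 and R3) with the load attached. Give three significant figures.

At node B, R3 is in parallel with the load: R3‖R_L = 35.72 kΩ.
Below node A the resistance is R2 + (R3‖R_L) = 62.72 kΩ, so V_A = 8.87 × 62.72/130.7 = 4.256 V.
Then V_B = V_A × (R3‖R_L)/(R2 + R3‖R_L) = 4.256 × 35.72/62.72 = 2.42 V.

V ≈ 2.42 V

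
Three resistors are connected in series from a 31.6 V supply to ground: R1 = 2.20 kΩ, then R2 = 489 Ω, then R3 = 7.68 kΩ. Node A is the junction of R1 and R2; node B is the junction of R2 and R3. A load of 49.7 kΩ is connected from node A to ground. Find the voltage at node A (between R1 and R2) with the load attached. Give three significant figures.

V ≈ 24.1 V

Below node A the series string R2+R3 = 8169 Ω sits in parallel with the 49700 Ω load: 7016 Ω.
V_A = 31.6 × 7016/(2200 + 7016) = 24.1 V.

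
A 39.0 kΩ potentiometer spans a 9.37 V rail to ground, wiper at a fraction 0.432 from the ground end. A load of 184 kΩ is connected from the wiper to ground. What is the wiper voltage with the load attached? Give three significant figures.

The wiper splits the pot into (1−α)R = 22.15 kΩ above and αR = 16.85 kΩ below.
Lower section ‖ load = 15.43 kΩ.
V_wiper = 9.37 × 15.43/(22.15 + 15.43) = 3.85 V.

V ≈ 3.85 V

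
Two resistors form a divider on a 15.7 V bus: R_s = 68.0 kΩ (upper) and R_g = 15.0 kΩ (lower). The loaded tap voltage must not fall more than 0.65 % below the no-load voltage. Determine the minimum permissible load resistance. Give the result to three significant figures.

R_L(min) ≈ 1.88 MΩ

Output resistance R_th = R_s‖R_g = (68.0 × 15.0)/83.00 = 12.29 kΩ.
The fractional drop is R_th/(R_th + R_L); requiring this ≤ 0.00650 gives R_L ≥ R_th(1/0.00650 − 1) = 12.29 × 152.8 = 1.88 MΩ.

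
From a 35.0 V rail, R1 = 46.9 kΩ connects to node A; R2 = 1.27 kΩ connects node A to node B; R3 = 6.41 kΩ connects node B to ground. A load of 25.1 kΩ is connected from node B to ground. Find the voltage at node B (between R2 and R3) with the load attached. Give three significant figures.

V ≈ 3.35 V

At node B, R3 is in parallel with the load: R3‖R_L = 5.106 kΩ.
Below node A the resistance is R2 + (R3‖R_L) = 6.376 kΩ, so V_A = 35.0 × 6.376/53.28 = 4.189 V.
Then V_B = V_A × (R3‖R_L)/(R2 + R3‖R_L) = 4.189 × 5.106/6.376 = 3.35 V.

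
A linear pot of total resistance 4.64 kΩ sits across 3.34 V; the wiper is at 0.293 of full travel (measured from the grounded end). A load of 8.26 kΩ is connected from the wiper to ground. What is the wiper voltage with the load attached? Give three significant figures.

V ≈ 0.877 V

The wiper splits the pot into (1−α)R = 3.280 kΩ above and αR = 1.360 kΩ below.
Lower section ‖ load = 1.167 kΩ.
V_wiper = 3.34 × 1.167/(3.280 + 1.167) = 0.877 V.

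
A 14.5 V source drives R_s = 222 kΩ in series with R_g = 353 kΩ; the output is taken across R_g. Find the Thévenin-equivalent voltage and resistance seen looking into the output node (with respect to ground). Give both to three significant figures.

V_th is the open-circuit tap voltage: 14.5 × 353/(222 + 353) = 8.90 V.
With the supply zeroed, R_s and R_g appear in parallel from the tap: R_th = R_s‖R_g = (222 × 353)/575.0 = 136 kΩ.

V_th = 8.90 V, R_th = 136 kΩ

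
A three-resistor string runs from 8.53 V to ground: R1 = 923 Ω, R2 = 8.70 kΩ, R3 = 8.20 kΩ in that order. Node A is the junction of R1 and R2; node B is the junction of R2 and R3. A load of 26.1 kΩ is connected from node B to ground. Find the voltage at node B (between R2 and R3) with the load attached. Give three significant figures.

V ≈ 3.36 V

At node B, R3 is in parallel with the load: R3‖R_L = 6240 Ω.
Below node A the resistance is R2 + (R3‖R_L) = 14940 Ω, so V_A = 8.53 × 14940/15860 = 8.034 V.
Then V_B = V_A × (R3‖R_L)/(R2 + R3‖R_L) = 8.034 × 6240/14940 = 3.36 V.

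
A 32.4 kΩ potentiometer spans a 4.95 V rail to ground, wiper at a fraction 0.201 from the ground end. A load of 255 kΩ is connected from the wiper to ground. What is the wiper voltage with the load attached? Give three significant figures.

The wiper splits the pot into (1−α)R = 25.89 kΩ above and αR = 6.512 kΩ below.
Lower section ‖ load = 6.350 kΩ.
V_wiper = 4.95 × 6.350/(25.89 + 6.350) = 0.975 V.

V ≈ 0.975 V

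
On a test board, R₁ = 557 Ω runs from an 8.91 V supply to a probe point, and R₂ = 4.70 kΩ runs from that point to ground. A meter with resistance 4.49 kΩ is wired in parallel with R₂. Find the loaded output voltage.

V_out ≈ 7.17 V

The load sits in parallel with R₂: R₂‖R_L = (4700 × 4490) / (4700 + 4490) = 2296 Ω.
V_out = 8.91 × 2296 / (557 + 2296) = 8.91 × 2296/2853 = 7.17 V.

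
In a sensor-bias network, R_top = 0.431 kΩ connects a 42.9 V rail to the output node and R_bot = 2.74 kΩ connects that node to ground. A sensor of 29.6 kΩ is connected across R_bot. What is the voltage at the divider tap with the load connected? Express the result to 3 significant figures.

The load sits in parallel with R_bot: R_bot‖R_L = (2740 × 29600) / (2740 + 29600) = 2508 Ω.
V_out = 42.9 × 2508 / (431 + 2508) = 42.9 × 2508/2939 = 36.6 V.
(Unloaded it would have been 37.1 V.)

V_out ≈ 36.6 V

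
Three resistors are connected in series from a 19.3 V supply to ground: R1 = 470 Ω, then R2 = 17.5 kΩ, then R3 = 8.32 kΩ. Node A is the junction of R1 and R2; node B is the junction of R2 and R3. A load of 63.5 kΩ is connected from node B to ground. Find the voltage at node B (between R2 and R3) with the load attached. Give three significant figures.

At node B, R3 is in parallel with the load: R3‖R_L = 7356 Ω.
Below node A the resistance is R2 + (R3‖R_L) = 24860 Ω, so V_A = 19.3 × 24860/25330 = 18.94 V.
Then V_B = V_A × (R3‖R_L)/(R2 + R3‖R_L) = 18.94 × 7356/24860 = 5.61 V.

V ≈ 5.61 V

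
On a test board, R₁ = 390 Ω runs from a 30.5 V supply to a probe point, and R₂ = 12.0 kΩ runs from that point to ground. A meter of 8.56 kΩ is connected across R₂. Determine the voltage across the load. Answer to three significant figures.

The load sits in parallel with R₂: R₂‖R_L = (12000 × 8560) / (12000 + 8560) = 4996 Ω.
V_out = 30.5 × 4996 / (390 + 4996) = 30.5 × 4996/5386 = 28.3 V.

V_out ≈ 28.3 V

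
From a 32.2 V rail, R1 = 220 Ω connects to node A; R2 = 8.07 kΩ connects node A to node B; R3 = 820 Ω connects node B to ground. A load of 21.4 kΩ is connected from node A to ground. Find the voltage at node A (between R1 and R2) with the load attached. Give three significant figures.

V ≈ 31.1 V

Below node A the series string R2+R3 = 8890 Ω sits in parallel with the 21400 Ω load: 6281 Ω.
V_A = 32.2 × 6281/(220 + 6281) = 31.1 V.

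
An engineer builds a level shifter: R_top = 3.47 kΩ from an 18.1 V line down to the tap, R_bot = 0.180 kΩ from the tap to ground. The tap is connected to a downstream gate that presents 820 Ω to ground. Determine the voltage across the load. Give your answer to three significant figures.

The load sits in parallel with R_bot: R_bot‖R_L = (180 × 820) / (180 + 820) = 147.6 Ω.
V_out = 18.1 × 147.6 / (3470 + 147.6) = 18.1 × 147.6/3618 = 0.738 V.

V_out ≈ 0.738 V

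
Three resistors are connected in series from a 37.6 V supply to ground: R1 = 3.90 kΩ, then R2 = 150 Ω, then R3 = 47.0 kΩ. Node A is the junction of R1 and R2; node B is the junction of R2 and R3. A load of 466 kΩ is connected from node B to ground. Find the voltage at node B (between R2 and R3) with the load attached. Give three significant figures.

V ≈ 34.3 V

At node B, R3 is in parallel with the load: R3‖R_L = 42690 Ω.
Below node A the resistance is R2 + (R3‖R_L) = 42840 Ω, so V_A = 37.6 × 42840/46740 = 34.46 V.
Then V_B = V_A × (R3‖R_L)/(R2 + R3‖R_L) = 34.46 × 42690/42840 = 34.3 V.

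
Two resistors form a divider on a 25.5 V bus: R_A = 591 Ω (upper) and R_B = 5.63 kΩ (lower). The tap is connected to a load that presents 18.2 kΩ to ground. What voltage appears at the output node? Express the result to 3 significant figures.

The load sits in parallel with R_B: R_B‖R_L = (5630 × 18200) / (5630 + 18200) = 4300 Ω.
V_out = 25.5 × 4300 / (591 + 4300) = 25.5 × 4300/4891 = 22.4 V.

V_out ≈ 22.4 V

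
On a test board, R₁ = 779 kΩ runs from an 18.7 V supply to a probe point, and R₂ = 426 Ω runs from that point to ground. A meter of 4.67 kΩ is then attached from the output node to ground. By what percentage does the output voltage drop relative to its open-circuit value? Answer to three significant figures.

8.36 %

Unloaded V = 18.7 × 426/779400 = 0.010221 V.
Loaded: R₂‖R_L = 390.4 Ω, giving V = 18.7 × 390.4/779400 = 0.0093666 V.
Drop = (0.010221 − 0.0093666) / 0.010221 = 8.36 %.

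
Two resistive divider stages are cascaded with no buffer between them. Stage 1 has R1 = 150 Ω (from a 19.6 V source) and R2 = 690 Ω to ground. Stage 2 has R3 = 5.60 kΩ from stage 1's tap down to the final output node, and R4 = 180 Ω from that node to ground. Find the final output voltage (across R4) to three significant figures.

V_out ≈ 0.491 V

Stage 2 presents R3+R4 = 5780 Ω as a load on stage 1's tap.
Stage 1's lower leg becomes R2‖(R3+R4) = 616.4 Ω, so V_mid = 19.6 × 616.4/766.4 = 15.76 V.
Stage 2 is itself unloaded: V_out = V_mid × R4/(R3+R4) = 15.76 × 180/5780 = 0.491 V.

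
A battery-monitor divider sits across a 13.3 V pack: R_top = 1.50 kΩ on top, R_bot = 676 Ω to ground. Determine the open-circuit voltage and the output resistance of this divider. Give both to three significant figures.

V_th is the open-circuit tap voltage: 13.3 × 676/(1500 + 676) = 4.13 V.
With the supply zeroed, R_top and R_bot appear in parallel from the tap: R_th = R_top‖R_bot = (1500 × 676)/2176 = 466 Ω.

V_th = 4.13 V, R_th = 466 Ω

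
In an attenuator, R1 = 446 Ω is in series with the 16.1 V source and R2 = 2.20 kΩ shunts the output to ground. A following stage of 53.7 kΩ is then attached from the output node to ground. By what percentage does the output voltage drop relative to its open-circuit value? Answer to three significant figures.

The divider's output (Thévenin) resistance is R1‖R2 = 370.8 Ω.
Fractional drop under load = R_th/(R_th + R_L) = 370.8 / (370.8 + 53700) = 0.006858.
So the output falls by 0.686 %.

0.686 %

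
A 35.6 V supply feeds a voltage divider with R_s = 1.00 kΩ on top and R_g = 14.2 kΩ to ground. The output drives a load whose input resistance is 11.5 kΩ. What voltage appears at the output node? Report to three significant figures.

V_out ≈ 30.8 V

The load sits in parallel with R_g: R_g‖R_L = (14.2 × 11.5) / (14.2 + 11.5) = 6.354 kΩ.
V_out = 35.6 × 6.354 / (1.00 + 6.354) = 35.6 × 6.354/7.354 = 30.8 V.
(Unloaded it would have been 33.3 V.)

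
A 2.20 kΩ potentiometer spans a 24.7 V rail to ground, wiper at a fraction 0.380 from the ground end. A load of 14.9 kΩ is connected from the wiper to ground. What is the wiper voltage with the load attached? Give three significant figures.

The wiper splits the pot into (1−α)R = 1364 Ω above and αR = 836.0 Ω below.
Lower section ‖ load = 791.6 Ω.
V_wiper = 24.7 × 791.6/(1364 + 791.6) = 9.07 V.

V ≈ 9.07 V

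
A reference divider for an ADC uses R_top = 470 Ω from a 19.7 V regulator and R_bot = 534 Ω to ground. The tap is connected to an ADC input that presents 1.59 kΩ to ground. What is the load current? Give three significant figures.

I_L ≈ 5.69 mA

R_bot‖R_L = 399.7 Ω; V_out = 19.7 × 399.7/869.7 = 9.054 V.
I_L = V_out / R_L = 9.054 / 1.59 kΩ = 5.69 mA.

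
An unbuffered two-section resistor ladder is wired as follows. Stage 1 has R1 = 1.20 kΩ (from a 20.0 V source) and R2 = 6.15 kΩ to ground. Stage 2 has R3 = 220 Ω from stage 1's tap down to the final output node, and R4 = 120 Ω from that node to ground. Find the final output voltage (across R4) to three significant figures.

Stage 2 presents R3+R4 = 340.0 Ω as a load on stage 1's tap.
Stage 1's lower leg becomes R2‖(R3+R4) = 322.2 Ω, so V_mid = 20.0 × 322.2/1522 = 4.233 V.
Stage 2 is itself unloaded: V_out = V_mid × R4/(R3+R4) = 4.233 × 120/340.0 = 1.49 V.

V_out ≈ 1.49 V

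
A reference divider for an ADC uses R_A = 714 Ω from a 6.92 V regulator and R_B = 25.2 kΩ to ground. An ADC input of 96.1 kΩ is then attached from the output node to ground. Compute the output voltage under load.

V_out ≈ 6.68 V

The load sits in parallel with R_B: R_B‖R_L = (25200 × 96100) / (25200 + 96100) = 19960 Ω.
V_out = 6.92 × 19960 / (714 + 19960) = 6.92 × 19960/20680 = 6.68 V.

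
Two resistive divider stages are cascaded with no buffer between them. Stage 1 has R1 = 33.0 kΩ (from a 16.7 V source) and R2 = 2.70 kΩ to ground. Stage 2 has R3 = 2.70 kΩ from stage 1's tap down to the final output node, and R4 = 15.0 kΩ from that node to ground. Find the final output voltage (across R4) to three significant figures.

V_out ≈ 0.938 V

Stage 2 presents R3+R4 = 17.70 kΩ as a load on stage 1's tap.
Stage 1's lower leg becomes R2‖(R3+R4) = 2.343 kΩ, so V_mid = 16.7 × 2.343/35.34 = 1.107 V.
Stage 2 is itself unloaded: V_out = V_mid × R4/(R3+R4) = 1.107 × 15.0/17.70 = 0.938 V.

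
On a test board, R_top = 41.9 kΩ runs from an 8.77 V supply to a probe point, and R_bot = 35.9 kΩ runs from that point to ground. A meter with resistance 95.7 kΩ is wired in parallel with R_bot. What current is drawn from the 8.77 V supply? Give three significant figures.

I ≈ 0.129 mA

R_bot‖R_L = 26.11 kΩ, so the source sees R_top + R_bot‖R_L = 68.01 kΩ.
I = 8.77 V / 68.01 kΩ = 0.129 mA.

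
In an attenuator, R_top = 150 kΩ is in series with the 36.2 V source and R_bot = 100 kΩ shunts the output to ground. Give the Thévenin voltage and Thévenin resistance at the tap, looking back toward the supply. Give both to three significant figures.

V_th is the open-circuit tap voltage: 36.2 × 100/(150 + 100) = 14.5 V.
With the supply zeroed, R_top and R_bot appear in parallel from the tap: R_th = R_top‖R_bot = (150 × 100)/250.0 = 60.0 kΩ.

V_th = 14.5 V, R_th = 60.0 kΩ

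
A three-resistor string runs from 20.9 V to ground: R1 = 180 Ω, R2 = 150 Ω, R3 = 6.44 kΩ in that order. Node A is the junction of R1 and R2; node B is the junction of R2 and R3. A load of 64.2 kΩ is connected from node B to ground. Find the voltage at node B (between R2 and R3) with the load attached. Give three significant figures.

At node B, R3 is in parallel with the load: R3‖R_L = 5853 Ω.
Below node A the resistance is R2 + (R3‖R_L) = 6003 Ω, so V_A = 20.9 × 6003/6183 = 20.29 V.
Then V_B = V_A × (R3‖R_L)/(R2 + R3‖R_L) = 20.29 × 5853/6003 = 19.8 V.

V ≈ 19.8 V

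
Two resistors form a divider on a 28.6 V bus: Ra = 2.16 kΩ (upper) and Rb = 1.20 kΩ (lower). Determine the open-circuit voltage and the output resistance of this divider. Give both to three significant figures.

V_th is the open-circuit tap voltage: 28.6 × 1.20/(2.16 + 1.20) = 10.2 V.
With the supply zeroed, Ra and Rb appear in parallel from the tap: R_th = Ra‖Rb = (2.16 × 1.20)/3.360 = 771 Ω.

V_th = 10.2 V, R_th = 771 Ω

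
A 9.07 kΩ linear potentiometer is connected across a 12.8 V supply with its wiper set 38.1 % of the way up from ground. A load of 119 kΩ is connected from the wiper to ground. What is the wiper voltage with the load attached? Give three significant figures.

The wiper splits the pot into (1−α)R = 5.614 kΩ above and αR = 3.456 kΩ below.
Lower section ‖ load = 3.358 kΩ.
V_wiper = 12.8 × 3.358/(5.614 + 3.358) = 4.79 V.

V ≈ 4.79 V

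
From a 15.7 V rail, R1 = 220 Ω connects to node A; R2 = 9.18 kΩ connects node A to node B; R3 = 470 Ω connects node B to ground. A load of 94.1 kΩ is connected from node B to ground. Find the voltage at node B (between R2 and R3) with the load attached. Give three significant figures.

V ≈ 0.744 V

At node B, R3 is in parallel with the load: R3‖R_L = 467.7 Ω.
Below node A the resistance is R2 + (R3‖R_L) = 9648 Ω, so V_A = 15.7 × 9648/9868 = 15.35 V.
Then V_B = V_A × (R3‖R_L)/(R2 + R3‖R_L) = 15.35 × 467.7/9648 = 0.744 V.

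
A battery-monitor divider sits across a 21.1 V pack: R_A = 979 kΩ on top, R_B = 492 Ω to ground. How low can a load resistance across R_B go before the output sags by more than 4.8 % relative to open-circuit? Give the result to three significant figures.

R_L(min) ≈ 9.75 kΩ

Output resistance R_th = R_A‖R_B = (979000 × 492)/979500 = 491.8 Ω.
The fractional drop is R_th/(R_th + R_L); requiring this ≤ 0.0480 gives R_L ≥ R_th(1/0.0480 − 1) = 491.8 × 19.83 = 9.75 kΩ.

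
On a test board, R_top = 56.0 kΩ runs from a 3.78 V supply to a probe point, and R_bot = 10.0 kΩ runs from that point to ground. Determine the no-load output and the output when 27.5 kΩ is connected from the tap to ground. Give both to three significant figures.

Unloaded: 0.573 V; loaded: 0.438 V

Open-circuit: V = 3.78 × 10.0/(56.0 + 10.0) = 0.573 V.
With the load, R_bot becomes R_bot‖R_L = 7.333 kΩ, so V = 3.78 × 7.333/63.33 = 0.438 V.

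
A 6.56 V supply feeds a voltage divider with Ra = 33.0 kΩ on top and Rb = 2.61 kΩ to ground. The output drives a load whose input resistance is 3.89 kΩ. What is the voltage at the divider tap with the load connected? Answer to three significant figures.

V_out ≈ 0.296 V

The load sits in parallel with Rb: Rb‖R_L = (2.61 × 3.89) / (2.61 + 3.89) = 1.562 kΩ.
V_out = 6.56 × 1.562 / (33.0 + 1.562) = 6.56 × 1.562/34.56 = 0.296 V.
(Unloaded it would have been 0.481 V.)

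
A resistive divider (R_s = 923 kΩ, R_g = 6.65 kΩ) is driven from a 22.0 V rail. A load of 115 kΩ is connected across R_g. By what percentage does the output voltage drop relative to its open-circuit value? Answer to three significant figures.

The divider's output (Thévenin) resistance is R_s‖R_g = 6.602 kΩ.
Fractional drop under load = R_th/(R_th + R_L) = 6.602 / (6.602 + 115) = 0.05430.
So the output falls by 5.43 %.

5.43 %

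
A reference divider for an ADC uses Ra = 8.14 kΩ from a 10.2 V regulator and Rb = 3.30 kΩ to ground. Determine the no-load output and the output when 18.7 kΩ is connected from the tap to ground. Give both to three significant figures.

Unloaded: 2.94 V; loaded: 2.61 V

Open-circuit: V = 10.2 × 3.30/(8.14 + 3.30) = 2.94 V.
With the load, Rb becomes Rb‖R_L = 2.805 kΩ, so V = 10.2 × 2.805/10.95 = 2.61 V.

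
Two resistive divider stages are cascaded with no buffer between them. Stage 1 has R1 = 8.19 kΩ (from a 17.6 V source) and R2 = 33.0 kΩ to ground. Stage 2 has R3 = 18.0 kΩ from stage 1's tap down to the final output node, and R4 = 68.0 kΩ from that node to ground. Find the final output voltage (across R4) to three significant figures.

Stage 2 presents R3+R4 = 86.00 kΩ as a load on stage 1's tap.
Stage 1's lower leg becomes R2‖(R3+R4) = 23.85 kΩ, so V_mid = 17.6 × 23.85/32.04 = 13.10 V.
Stage 2 is itself unloaded: V_out = V_mid × R4/(R3+R4) = 13.10 × 68.0/86.00 = 10.4 V.

V_out ≈ 10.4 V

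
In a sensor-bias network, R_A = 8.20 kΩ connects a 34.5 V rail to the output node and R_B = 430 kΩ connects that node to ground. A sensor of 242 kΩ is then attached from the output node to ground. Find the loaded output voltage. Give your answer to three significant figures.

V_out ≈ 32.8 V

The load sits in parallel with R_B: R_B‖R_L = (430 × 242) / (430 + 242) = 154.9 kΩ.
V_out = 34.5 × 154.9 / (8.20 + 154.9) = 34.5 × 154.9/163.1 = 32.8 V.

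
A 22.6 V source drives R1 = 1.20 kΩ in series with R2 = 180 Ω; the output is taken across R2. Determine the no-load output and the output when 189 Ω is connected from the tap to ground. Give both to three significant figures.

Unloaded: 2.95 V; loaded: 1.61 V

Open-circuit: V = 22.6 × 180/(1200 + 180) = 2.95 V.
With the load, R2 becomes R2‖R_L = 92.20 Ω, so V = 22.6 × 92.20/1292 = 1.61 V.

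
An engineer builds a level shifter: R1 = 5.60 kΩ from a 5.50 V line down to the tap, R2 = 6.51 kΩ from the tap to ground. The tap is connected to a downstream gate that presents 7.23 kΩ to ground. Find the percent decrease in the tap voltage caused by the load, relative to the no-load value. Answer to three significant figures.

Unloaded V = 5.50 × 6.51/12.11 = 2.957 V.
Loaded: R2‖R_L = 3.426 kΩ, giving V = 5.50 × 3.426/9.026 = 2.087 V.
Drop = (2.957 − 2.087) / 2.957 = 29.4 %.

29.4 %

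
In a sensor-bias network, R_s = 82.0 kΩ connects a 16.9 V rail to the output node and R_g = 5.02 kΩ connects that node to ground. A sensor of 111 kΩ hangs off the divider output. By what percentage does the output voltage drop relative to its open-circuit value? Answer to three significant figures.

The divider's output (Thévenin) resistance is R_s‖R_g = 4.730 kΩ.
Fractional drop under load = R_th/(R_th + R_L) = 4.730 / (4.730 + 111) = 0.04087.
So the output falls by 4.09 %.

4.09 %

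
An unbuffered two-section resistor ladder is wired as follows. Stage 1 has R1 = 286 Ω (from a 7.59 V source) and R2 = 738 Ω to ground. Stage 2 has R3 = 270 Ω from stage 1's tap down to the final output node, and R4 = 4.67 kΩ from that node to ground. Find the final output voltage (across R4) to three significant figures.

V_out ≈ 4.96 V

Stage 2 presents R3+R4 = 4940 Ω as a load on stage 1's tap.
Stage 1's lower leg becomes R2‖(R3+R4) = 642.1 Ω, so V_mid = 7.59 × 642.1/928.1 = 5.251 V.
Stage 2 is itself unloaded: V_out = V_mid × R4/(R3+R4) = 5.251 × 4670/4940 = 4.96 V.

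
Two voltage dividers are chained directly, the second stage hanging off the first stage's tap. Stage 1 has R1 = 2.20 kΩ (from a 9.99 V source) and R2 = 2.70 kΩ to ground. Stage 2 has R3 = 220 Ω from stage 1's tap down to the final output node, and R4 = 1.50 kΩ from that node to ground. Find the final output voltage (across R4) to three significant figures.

V_out ≈ 2.82 V

Stage 2 presents R3+R4 = 1720 Ω as a load on stage 1's tap.
Stage 1's lower leg becomes R2‖(R3+R4) = 1051 Ω, so V_mid = 9.99 × 1051/3251 = 3.229 V.
Stage 2 is itself unloaded: V_out = V_mid × R4/(R3+R4) = 3.229 × 1500/1720 = 2.82 V.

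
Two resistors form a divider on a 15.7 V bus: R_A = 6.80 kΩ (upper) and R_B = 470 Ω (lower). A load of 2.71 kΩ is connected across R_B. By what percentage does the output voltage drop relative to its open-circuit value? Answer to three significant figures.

14.0 %

The divider's output (Thévenin) resistance is R_A‖R_B = 439.6 Ω.
Fractional drop under load = R_th/(R_th + R_L) = 439.6 / (439.6 + 2710) = 0.1396.
So the output falls by 14.0 %.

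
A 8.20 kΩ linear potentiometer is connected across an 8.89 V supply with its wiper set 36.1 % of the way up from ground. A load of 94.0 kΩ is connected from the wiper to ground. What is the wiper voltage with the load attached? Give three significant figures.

The wiper splits the pot into (1−α)R = 5.240 kΩ above and αR = 2.960 kΩ below.
Lower section ‖ load = 2.870 kΩ.
V_wiper = 8.89 × 2.870/(5.240 + 2.870) = 3.15 V.

V ≈ 3.15 V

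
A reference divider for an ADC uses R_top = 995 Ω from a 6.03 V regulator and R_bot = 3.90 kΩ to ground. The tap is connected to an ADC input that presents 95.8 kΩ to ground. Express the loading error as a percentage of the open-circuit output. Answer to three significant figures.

The divider's output (Thévenin) resistance is R_top‖R_bot = 792.7 Ω.
Fractional drop under load = R_th/(R_th + R_L) = 792.7 / (792.7 + 95800) = 0.008207.
So the output falls by 0.821 %.

0.821 %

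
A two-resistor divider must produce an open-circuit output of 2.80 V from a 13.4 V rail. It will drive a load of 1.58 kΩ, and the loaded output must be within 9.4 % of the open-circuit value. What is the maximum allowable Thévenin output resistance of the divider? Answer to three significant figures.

Loading drop = R_th/(R_th + R_L) ≤ 0.0940, so R_th ≤ R_L · ε/(1−ε) = 1.58 kΩ × 0.0940/0.9060 = 164 Ω.

R_th ≤ 164 Ω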